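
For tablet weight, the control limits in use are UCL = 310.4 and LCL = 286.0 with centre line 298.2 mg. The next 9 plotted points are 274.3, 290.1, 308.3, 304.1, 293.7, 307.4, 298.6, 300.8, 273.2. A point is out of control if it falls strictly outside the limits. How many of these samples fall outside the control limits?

2

Compare each point to [286.0, 310.4]: sample 1 = 274.3 < LCL; sample 9 = 273.2 < LCL.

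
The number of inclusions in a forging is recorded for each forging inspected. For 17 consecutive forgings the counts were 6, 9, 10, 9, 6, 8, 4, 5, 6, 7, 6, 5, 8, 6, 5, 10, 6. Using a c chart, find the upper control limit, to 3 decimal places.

14.660

c̄ = (6 + 9 + 10 + 9 + 6 + 8 + 4 + 5 + 6 + 7 + 6 + 5 + 8 + 6 + 5 + 10 + 6) / 17 = 116 / 17 = 6.8235
UCL = c̄ + 3√c̄ = 6.8235 + 3 × √6.8235 = 6.8235 + 3 × 2.6122 = 14.6601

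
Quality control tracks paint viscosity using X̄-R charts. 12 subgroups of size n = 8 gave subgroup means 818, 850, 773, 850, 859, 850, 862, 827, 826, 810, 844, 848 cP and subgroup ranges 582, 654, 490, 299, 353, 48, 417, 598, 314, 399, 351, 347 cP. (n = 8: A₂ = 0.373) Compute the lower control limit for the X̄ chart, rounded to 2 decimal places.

X̄̄ = (818 + 850 + 773 + 850 + 859 + 850 + 862 + 827 + 826 + 810 + 844 + 848) / 12 = 10017.0000 / 12 = 834.7500
R̄ = (582 + 654 + 490 + 299 + 353 + 48 + 417 + 598 + 314 + 399 + 351 + 347) / 12 = 4852.0000 / 12 = 404.3333
LCL = X̄̄ − A₂·R̄ = 834.7500 − 0.373 × 404.3333 = 683.9337

683.93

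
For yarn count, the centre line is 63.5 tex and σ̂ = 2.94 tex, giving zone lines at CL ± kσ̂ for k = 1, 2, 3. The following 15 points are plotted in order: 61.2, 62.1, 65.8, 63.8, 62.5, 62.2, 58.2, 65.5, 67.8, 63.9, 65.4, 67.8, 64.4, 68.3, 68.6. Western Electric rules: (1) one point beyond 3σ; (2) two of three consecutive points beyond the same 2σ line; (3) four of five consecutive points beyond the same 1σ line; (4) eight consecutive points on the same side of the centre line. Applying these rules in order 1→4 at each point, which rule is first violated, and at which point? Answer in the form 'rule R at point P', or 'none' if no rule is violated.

Zone of each point (C = within 1σ̂, B = 1σ̂–2σ̂, A = 2σ̂–3σ̂, * = beyond 3σ̂; sign = side of CL): 1:-C, 2:-C, 3:+C, 4:+C, 5:-C, 6:-C, 7:-B, 8:+C, 9:+B, 10:+C, 11:+C, 12:+B, 13:+C, 14:+B, 15:+B
Rule 4 (eight consecutive points on the same side of the centre line) is satisfied at point 15.

rule 4 at point 15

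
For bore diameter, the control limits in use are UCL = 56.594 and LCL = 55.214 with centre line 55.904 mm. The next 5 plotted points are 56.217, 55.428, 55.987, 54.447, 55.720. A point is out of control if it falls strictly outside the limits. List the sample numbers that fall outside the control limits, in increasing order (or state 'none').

4

Compare each point to [55.214, 56.594]: sample 4 = 54.447 < LCL.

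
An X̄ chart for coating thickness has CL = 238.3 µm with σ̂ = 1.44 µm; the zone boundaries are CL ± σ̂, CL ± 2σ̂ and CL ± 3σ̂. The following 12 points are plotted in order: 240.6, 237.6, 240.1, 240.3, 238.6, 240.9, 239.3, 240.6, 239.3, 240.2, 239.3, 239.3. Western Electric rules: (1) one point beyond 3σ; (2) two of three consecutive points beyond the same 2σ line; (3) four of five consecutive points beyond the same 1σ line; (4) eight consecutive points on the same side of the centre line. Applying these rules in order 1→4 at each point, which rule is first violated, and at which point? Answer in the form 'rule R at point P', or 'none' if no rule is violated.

Zone of each point (C = within 1σ̂, B = 1σ̂–2σ̂, A = 2σ̂–3σ̂, * = beyond 3σ̂; sign = side of CL): 1:+B, 2:-C, 3:+B, 4:+B, 5:+C, 6:+B, 7:+C, 8:+B, 9:+C, 10:+B, 11:+C, 12:+C
Rule 4 (eight consecutive points on the same side of the centre line) is satisfied at point 10.

rule 4 at point 10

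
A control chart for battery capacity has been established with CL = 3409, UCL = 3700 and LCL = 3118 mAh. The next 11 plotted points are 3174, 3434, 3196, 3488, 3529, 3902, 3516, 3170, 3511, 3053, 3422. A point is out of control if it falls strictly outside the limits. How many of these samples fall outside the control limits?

2

Compare each point to [3118, 3700]: sample 6 = 3902 > UCL; sample 10 = 3053 < LCL.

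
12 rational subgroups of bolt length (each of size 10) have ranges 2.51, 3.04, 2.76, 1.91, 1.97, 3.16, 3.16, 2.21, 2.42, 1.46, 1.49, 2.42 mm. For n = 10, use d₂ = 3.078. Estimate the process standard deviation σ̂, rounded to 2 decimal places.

0.77

R̄ = (2.51 + 3.04 + 2.76 + 1.91 + 1.97 + 3.16 + 3.16 + 2.21 + 2.42 + 1.46 + 1.49 + 2.42) / 12 = 2.3758
σ̂ = R̄ / d₂ = 2.3758 / 3.078 = 0.7719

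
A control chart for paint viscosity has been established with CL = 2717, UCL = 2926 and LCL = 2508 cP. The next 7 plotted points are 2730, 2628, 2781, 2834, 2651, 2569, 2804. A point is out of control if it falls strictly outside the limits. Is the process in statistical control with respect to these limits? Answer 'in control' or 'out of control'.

in control

All 7 points lie within [2508, 2926].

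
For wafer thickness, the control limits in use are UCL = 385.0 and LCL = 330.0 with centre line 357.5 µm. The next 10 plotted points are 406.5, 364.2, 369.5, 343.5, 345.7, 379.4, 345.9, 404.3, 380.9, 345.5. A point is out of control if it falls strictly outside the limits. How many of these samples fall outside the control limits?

Compare each point to [330.0, 385.0]: sample 1 = 406.5 > UCL; sample 8 = 404.3 > UCL.

2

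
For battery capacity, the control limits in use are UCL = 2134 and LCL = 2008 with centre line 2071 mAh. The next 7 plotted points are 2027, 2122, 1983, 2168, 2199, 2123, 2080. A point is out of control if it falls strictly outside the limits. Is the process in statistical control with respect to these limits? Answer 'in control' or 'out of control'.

out of control

Compare each point to [2008, 2134]: sample 3 = 1983 < LCL; sample 4 = 2168 > UCL; sample 5 = 2199 > UCL.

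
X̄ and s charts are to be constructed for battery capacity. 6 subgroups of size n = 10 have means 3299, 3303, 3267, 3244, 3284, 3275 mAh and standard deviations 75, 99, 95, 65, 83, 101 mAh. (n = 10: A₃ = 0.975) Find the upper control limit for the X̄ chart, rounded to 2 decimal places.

3362.84

X̄̄ = (3299 + 3303 + 3267 + 3244 + 3284 + 3275) / 6 = 3278.6667
s̄ = (75 + 99 + 95 + 65 + 83 + 101) / 6 = 86.3333
UCL = X̄̄ + A₃·s̄ = 3278.6667 + 0.975 × 86.3333 = 3362.8417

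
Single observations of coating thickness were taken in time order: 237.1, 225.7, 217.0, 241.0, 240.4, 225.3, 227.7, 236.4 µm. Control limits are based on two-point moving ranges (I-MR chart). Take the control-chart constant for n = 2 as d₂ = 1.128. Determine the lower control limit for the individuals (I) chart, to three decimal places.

X̄ = (237.1 + 225.7 + 217.0 + 241.0 + 240.4 + 225.3 + 227.7 + 236.4) / 8 = 231.3250
Moving ranges: 11.4, 8.7, 24.0, 0.6, 15.1, 2.4, 8.7; M̄R̄ = 70.9000 / 7 = 10.1286
LCL = X̄ − 3·M̄R̄/d₂ = 231.3250 − 3 × 10.1286 / 1.128 = 204.3873

204.387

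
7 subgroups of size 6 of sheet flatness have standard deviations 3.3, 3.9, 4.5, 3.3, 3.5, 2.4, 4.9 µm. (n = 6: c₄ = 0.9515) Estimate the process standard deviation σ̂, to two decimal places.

3.87

s̄ = (3.3 + 3.9 + 4.5 + 3.3 + 3.5 + 2.4 + 4.9) / 7 = 3.6857
σ̂ = s̄ / c₄ = 3.6857 / 0.9515 = 3.8736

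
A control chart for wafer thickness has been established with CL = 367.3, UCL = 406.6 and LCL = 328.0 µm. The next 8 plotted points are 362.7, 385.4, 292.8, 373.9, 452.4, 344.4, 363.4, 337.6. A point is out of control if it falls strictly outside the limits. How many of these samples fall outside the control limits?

2

Compare each point to [328.0, 406.6]: sample 3 = 292.8 < LCL; sample 5 = 452.4 > UCL.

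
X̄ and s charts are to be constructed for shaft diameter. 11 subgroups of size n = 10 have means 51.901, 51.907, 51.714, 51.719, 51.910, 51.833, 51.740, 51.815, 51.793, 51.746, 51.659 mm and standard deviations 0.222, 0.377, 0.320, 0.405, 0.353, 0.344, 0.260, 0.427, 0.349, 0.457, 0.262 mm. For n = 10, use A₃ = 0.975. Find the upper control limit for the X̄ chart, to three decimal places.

X̄̄ = (51.901 + 51.907 + 51.714 + 51.719 + 51.910 + 51.833 + 51.740 + 51.815 + 51.793 + 51.746 + 51.659) / 11 = 51.7943
s̄ = (0.222 + 0.377 + 0.320 + 0.405 + 0.353 + 0.344 + 0.260 + 0.427 + 0.349 + 0.457 + 0.262) / 11 = 0.3433
UCL = X̄̄ + A₃·s̄ = 51.7943 + 0.975 × 0.3433 = 52.1290

52.129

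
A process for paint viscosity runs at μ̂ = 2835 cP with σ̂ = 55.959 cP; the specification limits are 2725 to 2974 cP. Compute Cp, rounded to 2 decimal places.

0.74

Cp = (USL − LSL) / (6σ̂) = (2974 − 2725) / (6 × 55.959) = 249.0000 / 335.7540 = 0.7416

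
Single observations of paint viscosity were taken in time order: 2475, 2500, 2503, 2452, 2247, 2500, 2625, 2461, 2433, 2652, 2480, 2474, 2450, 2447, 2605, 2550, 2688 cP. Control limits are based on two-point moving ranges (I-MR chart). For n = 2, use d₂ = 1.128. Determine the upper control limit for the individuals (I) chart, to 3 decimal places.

2773.249

X̄ = (2475 + 2500 + 2503 + 2452 + 2247 + 2500 + 2625 + 2461 + 2433 + 2652 + 2480 + 2474 + 2450 + 2447 + 2605 + 2550 + 2688) / 17 = 2502.4706
Moving ranges: 25, 3, 51, 205, 253, 125, 164, 28, 219, 172, 6, 24, 3, 158, 55, 138; M̄R̄ = 1629.0000 / 16 = 101.8125
UCL = X̄ + 3·M̄R̄/d₂ = 2502.4706 + 3 × 101.8125 / 1.128 = 2773.2485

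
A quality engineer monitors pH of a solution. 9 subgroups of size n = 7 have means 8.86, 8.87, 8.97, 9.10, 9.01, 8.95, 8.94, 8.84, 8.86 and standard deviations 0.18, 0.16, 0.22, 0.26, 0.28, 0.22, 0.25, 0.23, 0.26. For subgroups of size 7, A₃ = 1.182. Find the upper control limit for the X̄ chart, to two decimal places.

X̄̄ = (8.86 + 8.87 + 8.97 + 9.10 + 9.01 + 8.95 + 8.94 + 8.84 + 8.86) / 9 = 8.9333
s̄ = (0.18 + 0.16 + 0.22 + 0.26 + 0.28 + 0.22 + 0.25 + 0.23 + 0.26) / 9 = 0.2289
UCL = X̄̄ + A₃·s̄ = 8.9333 + 1.182 × 0.2289 = 9.2039

9.20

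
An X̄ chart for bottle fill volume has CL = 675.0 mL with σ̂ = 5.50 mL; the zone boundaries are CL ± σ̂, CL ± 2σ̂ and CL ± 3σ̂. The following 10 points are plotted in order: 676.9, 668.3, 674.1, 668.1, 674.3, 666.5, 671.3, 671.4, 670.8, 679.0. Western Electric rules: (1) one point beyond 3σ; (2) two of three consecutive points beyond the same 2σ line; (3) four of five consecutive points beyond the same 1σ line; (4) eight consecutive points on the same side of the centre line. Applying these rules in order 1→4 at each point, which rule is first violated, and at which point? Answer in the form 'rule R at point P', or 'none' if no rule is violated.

rule 4 at point 9

Zone of each point (C = within 1σ̂, B = 1σ̂–2σ̂, A = 2σ̂–3σ̂, * = beyond 3σ̂; sign = side of CL): 1:+C, 2:-B, 3:-C, 4:-B, 5:-C, 6:-B, 7:-C, 8:-C, 9:-C, 10:+C
Rule 4 (eight consecutive points on the same side of the centre line) is satisfied at point 9.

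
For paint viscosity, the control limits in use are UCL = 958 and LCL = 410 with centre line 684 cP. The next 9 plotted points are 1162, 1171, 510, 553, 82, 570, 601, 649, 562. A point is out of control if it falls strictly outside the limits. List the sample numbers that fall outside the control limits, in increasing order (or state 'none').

Compare each point to [410, 958]: sample 1 = 1162 > UCL; sample 2 = 1171 > UCL; sample 5 = 82 < LCL.

1, 2, 5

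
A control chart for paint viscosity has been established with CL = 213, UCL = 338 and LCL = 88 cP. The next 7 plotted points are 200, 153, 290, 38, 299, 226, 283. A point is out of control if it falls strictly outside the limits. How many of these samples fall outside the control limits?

1

Compare each point to [88, 338]: sample 4 = 38 < LCL.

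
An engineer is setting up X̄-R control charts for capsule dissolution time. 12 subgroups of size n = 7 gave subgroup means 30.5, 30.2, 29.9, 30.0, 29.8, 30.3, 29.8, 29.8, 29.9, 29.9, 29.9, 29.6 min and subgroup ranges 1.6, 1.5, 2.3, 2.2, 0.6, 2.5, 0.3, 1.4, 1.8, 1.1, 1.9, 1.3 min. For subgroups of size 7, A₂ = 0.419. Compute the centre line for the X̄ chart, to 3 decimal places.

29.967

X̄̄ = (30.5 + 30.2 + 29.9 + 30.0 + 29.8 + 30.3 + 29.8 + 29.8 + 29.9 + 29.9 + 29.9 + 29.6) / 12 = 359.6000 / 12 = 29.9667
CL = X̄̄ = 29.9667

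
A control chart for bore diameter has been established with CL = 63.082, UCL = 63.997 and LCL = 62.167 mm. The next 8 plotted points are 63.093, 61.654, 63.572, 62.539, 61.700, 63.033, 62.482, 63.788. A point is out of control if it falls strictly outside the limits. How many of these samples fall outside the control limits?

Compare each point to [62.167, 63.997]: sample 2 = 61.654 < LCL; sample 5 = 61.700 < LCL.

2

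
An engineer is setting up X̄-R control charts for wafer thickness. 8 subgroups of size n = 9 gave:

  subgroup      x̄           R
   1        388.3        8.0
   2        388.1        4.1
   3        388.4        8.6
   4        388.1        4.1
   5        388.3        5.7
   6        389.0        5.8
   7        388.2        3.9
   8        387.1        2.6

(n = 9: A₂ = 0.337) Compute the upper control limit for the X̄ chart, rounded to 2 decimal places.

389.99

X̄̄ = (388.3 + 388.1 + 388.4 + 388.1 + 388.3 + 389.0 + 388.2 + 387.1) / 8 = 3105.5000 / 8 = 388.1875
R̄ = (8.0 + 4.1 + 8.6 + 4.1 + 5.7 + 5.8 + 3.9 + 2.6) / 8 = 42.8000 / 8 = 5.3500
UCL = X̄̄ + A₂·R̄ = 388.1875 + 0.337 × 5.3500 = 389.9905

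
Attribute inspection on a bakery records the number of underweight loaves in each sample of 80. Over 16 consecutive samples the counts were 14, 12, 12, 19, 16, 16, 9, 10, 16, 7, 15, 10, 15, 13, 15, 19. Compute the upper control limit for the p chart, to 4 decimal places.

p̄ = Σdᵢ / (k·n) = 218 / (16 × 80) = 0.17031
UCL = p̄ + 3·√(p̄(1−p̄)/n) = 0.17031 + 3 × √(0.17031×0.82969/80) = 0.17031 + 3 × 0.04203 = 0.29640

0.2964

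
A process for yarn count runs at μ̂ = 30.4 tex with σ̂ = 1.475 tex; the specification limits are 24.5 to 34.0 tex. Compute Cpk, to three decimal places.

Cpu = (USL − μ̂) / (3σ̂) = (34.0 − 30.4) / (3 × 1.475) = 0.8136; Cpl = (μ̂ − LSL) / (3σ̂) = (30.4 − 24.5) / (3 × 1.475) = 1.3333; Cpk = min(Cpu, Cpl) = 0.8136

0.814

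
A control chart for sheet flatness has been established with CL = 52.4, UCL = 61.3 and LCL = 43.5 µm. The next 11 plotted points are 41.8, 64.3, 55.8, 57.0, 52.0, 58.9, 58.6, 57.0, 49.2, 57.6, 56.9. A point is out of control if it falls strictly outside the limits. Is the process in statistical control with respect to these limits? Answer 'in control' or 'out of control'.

out of control

Compare each point to [43.5, 61.3]: sample 1 = 41.8 < LCL; sample 2 = 64.3 > UCL.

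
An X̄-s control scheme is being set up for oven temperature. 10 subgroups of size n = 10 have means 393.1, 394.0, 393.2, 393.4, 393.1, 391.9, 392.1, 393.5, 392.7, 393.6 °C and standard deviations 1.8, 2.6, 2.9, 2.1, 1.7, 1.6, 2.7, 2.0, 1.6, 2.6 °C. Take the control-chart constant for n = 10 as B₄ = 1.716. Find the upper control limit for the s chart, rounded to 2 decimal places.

3.71

s̄ = (1.8 + 2.6 + 2.9 + 2.1 + 1.7 + 1.6 + 2.7 + 2.0 + 1.6 + 2.6) / 10 = 2.1600
UCL_s = B₄·s̄ = 1.716 × 2.1600 = 3.7066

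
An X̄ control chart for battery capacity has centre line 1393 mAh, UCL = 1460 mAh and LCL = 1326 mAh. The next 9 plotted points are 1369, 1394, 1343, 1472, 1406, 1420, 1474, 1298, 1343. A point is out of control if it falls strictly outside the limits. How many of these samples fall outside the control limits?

Compare each point to [1326, 1460]: sample 4 = 1472 > UCL; sample 7 = 1474 > UCL; sample 8 = 1298 < LCL.

3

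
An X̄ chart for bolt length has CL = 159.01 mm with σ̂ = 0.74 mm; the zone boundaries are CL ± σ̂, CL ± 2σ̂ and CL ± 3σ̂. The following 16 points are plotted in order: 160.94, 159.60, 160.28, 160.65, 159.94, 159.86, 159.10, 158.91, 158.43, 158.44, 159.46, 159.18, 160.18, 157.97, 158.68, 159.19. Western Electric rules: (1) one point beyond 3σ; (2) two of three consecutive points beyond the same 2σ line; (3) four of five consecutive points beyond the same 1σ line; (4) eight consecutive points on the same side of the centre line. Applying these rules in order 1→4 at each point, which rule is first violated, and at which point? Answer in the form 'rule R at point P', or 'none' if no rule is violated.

rule 3 at point 5

Zone of each point (C = within 1σ̂, B = 1σ̂–2σ̂, A = 2σ̂–3σ̂, * = beyond 3σ̂; sign = side of CL): 1:+A, 2:+C, 3:+B, 4:+A, 5:+B, 6:+B, 7:+C, 8:-C, 9:-C, 10:-C, 11:+C, 12:+C, 13:+B, 14:-B, 15:-C, 16:+C
Rule 3 (four of five consecutive points beyond the same 1σ limit) is satisfied at point 5.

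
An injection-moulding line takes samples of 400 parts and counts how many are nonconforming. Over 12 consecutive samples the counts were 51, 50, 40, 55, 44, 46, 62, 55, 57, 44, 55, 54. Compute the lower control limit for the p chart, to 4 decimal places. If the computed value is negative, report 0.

0.0776

p̄ = Σdᵢ / (k·n) = 613 / (12 × 400) = 0.12771
LCL = p̄ − 3·√(p̄(1−p̄)/n) = 0.12771 − 3 × 0.01669 = 0.07764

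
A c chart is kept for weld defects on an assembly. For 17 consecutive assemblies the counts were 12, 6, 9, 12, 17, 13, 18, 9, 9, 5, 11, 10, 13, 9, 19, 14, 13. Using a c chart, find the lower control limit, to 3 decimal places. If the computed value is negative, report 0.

c̄ = (12 + 6 + 9 + 12 + 17 + 13 + 18 + 9 + 9 + 5 + 11 + 10 + 13 + 9 + 19 + 14 + 13) / 17 = 199 / 17 = 11.7059
LCL = c̄ − 3√c̄ = 11.7059 − 3 × 3.4214 = 1.4417

1.442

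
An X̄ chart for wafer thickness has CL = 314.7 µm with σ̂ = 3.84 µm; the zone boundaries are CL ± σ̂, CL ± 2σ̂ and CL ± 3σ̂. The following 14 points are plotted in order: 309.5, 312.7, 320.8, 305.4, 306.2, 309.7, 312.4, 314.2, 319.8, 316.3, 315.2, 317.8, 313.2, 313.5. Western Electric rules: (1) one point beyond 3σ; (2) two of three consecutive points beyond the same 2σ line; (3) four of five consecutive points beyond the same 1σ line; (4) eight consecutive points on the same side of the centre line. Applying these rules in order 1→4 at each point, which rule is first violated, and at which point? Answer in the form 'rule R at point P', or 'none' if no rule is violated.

rule 2 at point 5

Zone of each point (C = within 1σ̂, B = 1σ̂–2σ̂, A = 2σ̂–3σ̂, * = beyond 3σ̂; sign = side of CL): 1:-B, 2:-C, 3:+B, 4:-A, 5:-A, 6:-B, 7:-C, 8:-C, 9:+B, 10:+C, 11:+C, 12:+C, 13:-C, 14:-C
Rule 2 (two of three consecutive points beyond the same 2σ limit) is satisfied at point 5.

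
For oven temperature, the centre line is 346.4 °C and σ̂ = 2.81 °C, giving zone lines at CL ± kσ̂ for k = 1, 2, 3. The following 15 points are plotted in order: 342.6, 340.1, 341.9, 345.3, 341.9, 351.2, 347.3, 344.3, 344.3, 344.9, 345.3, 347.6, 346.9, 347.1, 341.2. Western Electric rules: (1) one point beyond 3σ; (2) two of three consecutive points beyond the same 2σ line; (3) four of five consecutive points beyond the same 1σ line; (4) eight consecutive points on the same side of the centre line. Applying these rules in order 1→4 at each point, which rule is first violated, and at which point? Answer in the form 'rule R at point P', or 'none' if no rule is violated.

Zone of each point (C = within 1σ̂, B = 1σ̂–2σ̂, A = 2σ̂–3σ̂, * = beyond 3σ̂; sign = side of CL): 1:-B, 2:-A, 3:-B, 4:-C, 5:-B, 6:+B, 7:+C, 8:-C, 9:-C, 10:-C, 11:-C, 12:+C, 13:+C, 14:+C, 15:-B
Rule 3 (four of five consecutive points beyond the same 1σ limit) is satisfied at point 5.

rule 3 at point 5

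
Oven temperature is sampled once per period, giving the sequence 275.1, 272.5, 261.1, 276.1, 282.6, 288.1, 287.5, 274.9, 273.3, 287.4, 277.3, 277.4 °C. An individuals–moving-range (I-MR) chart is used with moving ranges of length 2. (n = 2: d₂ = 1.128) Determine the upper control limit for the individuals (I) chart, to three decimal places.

297.142

X̄ = (275.1 + 272.5 + 261.1 + 276.1 + 282.6 + 288.1 + 287.5 + 274.9 + 273.3 + 287.4 + 277.3 + 277.4) / 12 = 277.7750
Moving ranges: 2.6, 11.4, 15.0, 6.5, 5.5, 0.6, 12.6, 1.6, 14.1, 10.1, 0.1; M̄R̄ = 80.1000 / 11 = 7.2818
UCL = X̄ + 3·M̄R̄/d₂ = 277.7750 + 3 × 7.2818 / 1.128 = 297.1415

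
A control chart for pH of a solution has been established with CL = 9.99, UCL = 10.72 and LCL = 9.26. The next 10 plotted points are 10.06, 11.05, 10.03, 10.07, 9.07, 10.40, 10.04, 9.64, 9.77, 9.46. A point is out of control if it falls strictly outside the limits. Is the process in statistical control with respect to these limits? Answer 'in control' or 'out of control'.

out of control

Compare each point to [9.26, 10.72]: sample 2 = 11.05 > UCL; sample 5 = 9.07 < LCL.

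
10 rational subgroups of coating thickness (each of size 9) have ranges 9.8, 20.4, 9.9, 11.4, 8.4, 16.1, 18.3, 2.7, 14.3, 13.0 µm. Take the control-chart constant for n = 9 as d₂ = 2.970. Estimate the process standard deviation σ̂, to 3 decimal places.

R̄ = (9.8 + 20.4 + 9.9 + 11.4 + 8.4 + 16.1 + 18.3 + 2.7 + 14.3 + 13.0) / 10 = 12.4300
σ̂ = R̄ / d₂ = 12.4300 / 2.970 = 4.1852

4.185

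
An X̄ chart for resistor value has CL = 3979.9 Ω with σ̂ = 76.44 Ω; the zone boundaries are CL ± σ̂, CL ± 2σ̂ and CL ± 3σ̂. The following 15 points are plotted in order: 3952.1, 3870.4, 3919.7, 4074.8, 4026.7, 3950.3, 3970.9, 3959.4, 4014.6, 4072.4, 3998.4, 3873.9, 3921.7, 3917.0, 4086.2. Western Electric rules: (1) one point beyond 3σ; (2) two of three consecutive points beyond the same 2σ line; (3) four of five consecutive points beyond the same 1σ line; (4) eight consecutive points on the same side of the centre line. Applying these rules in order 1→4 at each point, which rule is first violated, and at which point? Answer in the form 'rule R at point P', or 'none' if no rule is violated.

Zone of each point (C = within 1σ̂, B = 1σ̂–2σ̂, A = 2σ̂–3σ̂, * = beyond 3σ̂; sign = side of CL): 1:-C, 2:-B, 3:-C, 4:+B, 5:+C, 6:-C, 7:-C, 8:-C, 9:+C, 10:+B, 11:+C, 12:-B, 13:-C, 14:-C, 15:+B
No rule fires across all 15 points.

none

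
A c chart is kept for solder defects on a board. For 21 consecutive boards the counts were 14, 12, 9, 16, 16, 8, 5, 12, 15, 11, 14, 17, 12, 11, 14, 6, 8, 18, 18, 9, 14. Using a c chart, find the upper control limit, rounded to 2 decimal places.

22.87

c̄ = (14 + 12 + 9 + 16 + 16 + 8 + 5 + 12 + 15 + 11 + 14 + 17 + 12 + 11 + 14 + 6 + 8 + 18 + 18 + 9 + 14) / 21 = 259 / 21 = 12.3333
UCL = c̄ + 3√c̄ = 12.3333 + 3 × √12.3333 = 12.3333 + 3 × 3.5119 = 22.8690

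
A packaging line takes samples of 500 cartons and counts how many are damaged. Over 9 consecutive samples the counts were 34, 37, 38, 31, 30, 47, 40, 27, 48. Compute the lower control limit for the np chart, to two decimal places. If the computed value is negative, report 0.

19.35

p̄ = Σdᵢ / (k·n) = 332 / (9 × 500) = 0.07378
LCL = np̄ − 3·√(np̄(1−p̄)) = 36.8889 − 3 × 5.8453 = 19.3530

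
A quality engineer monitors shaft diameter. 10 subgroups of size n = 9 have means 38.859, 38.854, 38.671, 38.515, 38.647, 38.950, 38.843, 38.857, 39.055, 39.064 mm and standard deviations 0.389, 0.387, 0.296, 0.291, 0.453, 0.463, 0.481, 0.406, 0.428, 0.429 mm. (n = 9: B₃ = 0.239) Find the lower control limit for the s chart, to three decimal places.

s̄ = (0.389 + 0.387 + 0.296 + 0.291 + 0.453 + 0.463 + 0.481 + 0.406 + 0.428 + 0.429) / 10 = 0.4023
LCL_s = B₃·s̄ = 0.239 × 0.4023 = 0.0961

0.096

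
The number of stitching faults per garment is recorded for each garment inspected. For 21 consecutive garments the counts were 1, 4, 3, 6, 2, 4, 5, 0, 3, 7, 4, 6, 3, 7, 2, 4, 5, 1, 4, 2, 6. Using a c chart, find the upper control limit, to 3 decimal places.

9.581

c̄ = (1 + 4 + 3 + 6 + 2 + 4 + 5 + 0 + 3 + 7 + 4 + 6 + 3 + 7 + 2 + 4 + 5 + 1 + 4 + 2 + 6) / 21 = 79 / 21 = 3.7619
UCL = c̄ + 3√c̄ = 3.7619 + 3 × √3.7619 = 3.7619 + 3 × 1.9396 = 9.5806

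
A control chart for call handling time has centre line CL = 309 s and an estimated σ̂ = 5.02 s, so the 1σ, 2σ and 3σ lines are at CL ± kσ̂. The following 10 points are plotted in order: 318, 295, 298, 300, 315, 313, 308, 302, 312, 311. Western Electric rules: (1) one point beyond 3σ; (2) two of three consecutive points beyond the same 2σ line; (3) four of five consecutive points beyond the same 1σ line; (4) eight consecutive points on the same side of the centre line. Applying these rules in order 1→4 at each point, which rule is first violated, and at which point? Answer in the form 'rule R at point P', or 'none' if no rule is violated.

Zone of each point (C = within 1σ̂, B = 1σ̂–2σ̂, A = 2σ̂–3σ̂, * = beyond 3σ̂; sign = side of CL): 1:+B, 2:-A, 3:-A, 4:-B, 5:+B, 6:+C, 7:-C, 8:-B, 9:+C, 10:+C
Rule 2 (two of three consecutive points beyond the same 2σ limit) is satisfied at point 3.

rule 2 at point 3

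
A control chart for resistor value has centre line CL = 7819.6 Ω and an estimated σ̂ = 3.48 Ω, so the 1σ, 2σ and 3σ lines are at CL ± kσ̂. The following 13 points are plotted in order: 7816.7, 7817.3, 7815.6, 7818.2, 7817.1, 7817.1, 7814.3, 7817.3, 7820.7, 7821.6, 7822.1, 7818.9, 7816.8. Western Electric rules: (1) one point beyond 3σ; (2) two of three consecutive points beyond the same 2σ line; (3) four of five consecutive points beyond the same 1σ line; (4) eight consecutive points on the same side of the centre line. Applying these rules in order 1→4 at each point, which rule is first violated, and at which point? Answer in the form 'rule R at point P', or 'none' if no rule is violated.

rule 4 at point 8

Zone of each point (C = within 1σ̂, B = 1σ̂–2σ̂, A = 2σ̂–3σ̂, * = beyond 3σ̂; sign = side of CL): 1:-C, 2:-C, 3:-B, 4:-C, 5:-C, 6:-C, 7:-B, 8:-C, 9:+C, 10:+C, 11:+C, 12:-C, 13:-C
Rule 4 (eight consecutive points on the same side of the centre line) is satisfied at point 8.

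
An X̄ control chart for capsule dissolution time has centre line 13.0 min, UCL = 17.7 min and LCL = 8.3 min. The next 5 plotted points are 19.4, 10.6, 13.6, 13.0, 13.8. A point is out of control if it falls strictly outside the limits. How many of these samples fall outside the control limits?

Compare each point to [8.3, 17.7]: sample 1 = 19.4 > UCL.

1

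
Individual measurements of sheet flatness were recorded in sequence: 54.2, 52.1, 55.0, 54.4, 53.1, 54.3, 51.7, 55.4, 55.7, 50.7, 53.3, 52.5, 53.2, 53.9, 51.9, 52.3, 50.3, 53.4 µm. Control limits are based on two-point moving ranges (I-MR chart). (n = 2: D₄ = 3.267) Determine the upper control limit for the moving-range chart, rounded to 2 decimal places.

Moving ranges: 2.1, 2.9, 0.6, 1.3, 1.2, 2.6, 3.7, 0.3, 5.0, 2.6, 0.8, 0.7, 0.7, 2.0, 0.4, 2.0, 3.1; M̄R̄ = 32.0000 / 17 = 1.8824
UCL_MR = D₄·M̄R̄ = 3.267 × 1.8824 = 6.1496

6.15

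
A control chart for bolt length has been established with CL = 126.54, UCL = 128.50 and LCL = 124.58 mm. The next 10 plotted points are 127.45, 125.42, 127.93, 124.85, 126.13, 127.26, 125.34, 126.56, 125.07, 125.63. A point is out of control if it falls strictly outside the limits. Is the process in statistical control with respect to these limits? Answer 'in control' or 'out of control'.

All 10 points lie within [124.58, 128.50].

in control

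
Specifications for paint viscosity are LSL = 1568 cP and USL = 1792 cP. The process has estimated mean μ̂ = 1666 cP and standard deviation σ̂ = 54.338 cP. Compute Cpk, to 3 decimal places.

Cpu = (USL − μ̂) / (3σ̂) = (1792 − 1666) / (3 × 54.338) = 0.7729; Cpl = (μ̂ − LSL) / (3σ̂) = (1666 − 1568) / (3 × 54.338) = 0.6012; Cpk = min(Cpu, Cpl) = 0.6012

0.601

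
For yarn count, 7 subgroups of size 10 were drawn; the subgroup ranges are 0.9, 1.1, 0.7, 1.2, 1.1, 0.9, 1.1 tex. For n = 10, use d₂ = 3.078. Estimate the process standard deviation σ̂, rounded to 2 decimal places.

R̄ = (0.9 + 1.1 + 0.7 + 1.2 + 1.1 + 0.9 + 1.1) / 7 = 1.0000
σ̂ = R̄ / d₂ = 1.0000 / 3.078 = 0.3249

0.32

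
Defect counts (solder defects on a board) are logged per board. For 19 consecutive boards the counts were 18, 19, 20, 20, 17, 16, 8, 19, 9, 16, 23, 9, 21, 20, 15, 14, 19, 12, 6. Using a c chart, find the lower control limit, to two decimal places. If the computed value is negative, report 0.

3.90

c̄ = (18 + 19 + 20 + 20 + 17 + 16 + 8 + 19 + 9 + 16 + 23 + 9 + 21 + 20 + 15 + 14 + 19 + 12 + 6) / 19 = 301 / 19 = 15.8421
LCL = c̄ − 3√c̄ = 15.8421 − 3 × 3.9802 = 3.9015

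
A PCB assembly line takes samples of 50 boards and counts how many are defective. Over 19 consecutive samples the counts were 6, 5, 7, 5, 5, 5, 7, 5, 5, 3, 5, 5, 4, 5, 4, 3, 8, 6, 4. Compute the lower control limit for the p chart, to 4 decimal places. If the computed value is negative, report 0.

p̄ = Σdᵢ / (k·n) = 97 / (19 × 50) = 0.10211
LCL = p̄ − 3·√(p̄(1−p̄)/n) = 0.10211 − 3 × 0.04282 = -0.02636 → 0 (negative, so LCL = 0)

0.0000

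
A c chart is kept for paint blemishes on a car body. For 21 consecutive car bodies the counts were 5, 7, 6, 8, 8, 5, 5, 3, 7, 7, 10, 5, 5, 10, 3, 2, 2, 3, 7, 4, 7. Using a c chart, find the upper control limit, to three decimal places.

12.808

c̄ = (5 + 7 + 6 + 8 + 8 + 5 + 5 + 3 + 7 + 7 + 10 + 5 + 5 + 10 + 3 + 2 + 2 + 3 + 7 + 4 + 7) / 21 = 119 / 21 = 5.6667
UCL = c̄ + 3√c̄ = 5.6667 + 3 × √5.6667 = 5.6667 + 3 × 2.3805 = 12.8081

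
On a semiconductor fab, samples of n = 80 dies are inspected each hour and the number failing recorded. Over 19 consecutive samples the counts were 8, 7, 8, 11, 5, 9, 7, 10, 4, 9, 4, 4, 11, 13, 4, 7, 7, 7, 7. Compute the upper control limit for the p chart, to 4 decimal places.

0.1910

p̄ = Σdᵢ / (k·n) = 142 / (19 × 80) = 0.09342
UCL = p̄ + 3·√(p̄(1−p̄)/n) = 0.09342 + 3 × √(0.09342×0.90658/80) = 0.09342 + 3 × 0.03254 = 0.19103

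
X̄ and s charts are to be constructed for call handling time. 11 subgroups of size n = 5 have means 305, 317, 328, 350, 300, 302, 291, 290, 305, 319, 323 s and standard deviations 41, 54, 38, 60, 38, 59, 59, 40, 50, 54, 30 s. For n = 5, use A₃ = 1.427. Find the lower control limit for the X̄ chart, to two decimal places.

243.97

X̄̄ = (305 + 317 + 328 + 350 + 300 + 302 + 291 + 290 + 305 + 319 + 323) / 11 = 311.8182
s̄ = (41 + 54 + 38 + 60 + 38 + 59 + 59 + 40 + 50 + 54 + 30) / 11 = 47.5455
LCL = X̄̄ − A₃·s̄ = 311.8182 − 1.427 × 47.5455 = 243.9708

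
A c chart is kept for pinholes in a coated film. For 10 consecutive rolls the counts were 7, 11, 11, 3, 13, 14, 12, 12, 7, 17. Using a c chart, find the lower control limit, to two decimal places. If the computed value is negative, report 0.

c̄ = (7 + 11 + 11 + 3 + 13 + 14 + 12 + 12 + 7 + 17) / 10 = 107 / 10 = 10.7000
LCL = c̄ − 3√c̄ = 10.7000 − 3 × 3.2711 = 0.8867

0.89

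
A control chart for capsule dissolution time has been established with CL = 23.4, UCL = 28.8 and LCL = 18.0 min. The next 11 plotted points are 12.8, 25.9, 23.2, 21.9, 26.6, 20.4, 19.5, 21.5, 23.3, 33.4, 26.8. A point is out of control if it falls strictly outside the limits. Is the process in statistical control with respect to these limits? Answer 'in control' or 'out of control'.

out of control

Compare each point to [18.0, 28.8]: sample 1 = 12.8 < LCL; sample 10 = 33.4 > UCL.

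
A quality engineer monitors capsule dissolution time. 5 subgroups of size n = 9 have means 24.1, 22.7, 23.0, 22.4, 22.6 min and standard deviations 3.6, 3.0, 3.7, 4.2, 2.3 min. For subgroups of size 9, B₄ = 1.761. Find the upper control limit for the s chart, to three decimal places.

5.917

s̄ = (3.6 + 3.0 + 3.7 + 4.2 + 2.3) / 5 = 3.3600
UCL_s = B₄·s̄ = 1.761 × 3.3600 = 5.9170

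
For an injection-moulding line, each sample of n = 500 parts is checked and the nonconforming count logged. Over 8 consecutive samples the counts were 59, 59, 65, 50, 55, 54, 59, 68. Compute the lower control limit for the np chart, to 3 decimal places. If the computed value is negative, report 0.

p̄ = Σdᵢ / (k·n) = 469 / (8 × 500) = 0.11725
LCL = np̄ − 3·√(np̄(1−p̄)) = 58.6250 − 3 × 7.1938 = 37.0435

37.044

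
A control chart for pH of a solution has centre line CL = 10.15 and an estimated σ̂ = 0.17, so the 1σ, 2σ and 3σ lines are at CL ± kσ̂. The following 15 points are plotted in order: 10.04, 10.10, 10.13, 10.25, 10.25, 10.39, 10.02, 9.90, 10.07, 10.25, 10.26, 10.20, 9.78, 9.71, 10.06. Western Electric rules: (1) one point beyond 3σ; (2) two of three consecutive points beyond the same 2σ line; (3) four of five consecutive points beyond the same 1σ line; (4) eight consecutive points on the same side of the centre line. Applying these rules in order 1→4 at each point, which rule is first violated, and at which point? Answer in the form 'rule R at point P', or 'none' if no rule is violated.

Zone of each point (C = within 1σ̂, B = 1σ̂–2σ̂, A = 2σ̂–3σ̂, * = beyond 3σ̂; sign = side of CL): 1:-C, 2:-C, 3:-C, 4:+C, 5:+C, 6:+B, 7:-C, 8:-B, 9:-C, 10:+C, 11:+C, 12:+C, 13:-A, 14:-A, 15:-C
Rule 2 (two of three consecutive points beyond the same 2σ limit) is satisfied at point 14.

rule 2 at point 14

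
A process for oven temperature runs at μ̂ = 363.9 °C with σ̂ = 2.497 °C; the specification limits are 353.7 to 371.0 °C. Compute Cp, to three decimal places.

1.155

Cp = (USL − LSL) / (6σ̂) = (371.0 − 353.7) / (6 × 2.497) = 17.3000 / 14.9820 = 1.1547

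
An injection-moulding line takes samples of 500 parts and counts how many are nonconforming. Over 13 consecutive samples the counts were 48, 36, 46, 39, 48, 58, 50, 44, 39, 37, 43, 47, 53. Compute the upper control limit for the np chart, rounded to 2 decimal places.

64.47

p̄ = Σdᵢ / (k·n) = 588 / (13 × 500) = 0.09046
UCL = np̄ + 3·√(np̄(1−p̄)) = 45.2308 + 3 × √(45.2308×0.90954) = 45.2308 + 3 × 6.4140 = 64.4727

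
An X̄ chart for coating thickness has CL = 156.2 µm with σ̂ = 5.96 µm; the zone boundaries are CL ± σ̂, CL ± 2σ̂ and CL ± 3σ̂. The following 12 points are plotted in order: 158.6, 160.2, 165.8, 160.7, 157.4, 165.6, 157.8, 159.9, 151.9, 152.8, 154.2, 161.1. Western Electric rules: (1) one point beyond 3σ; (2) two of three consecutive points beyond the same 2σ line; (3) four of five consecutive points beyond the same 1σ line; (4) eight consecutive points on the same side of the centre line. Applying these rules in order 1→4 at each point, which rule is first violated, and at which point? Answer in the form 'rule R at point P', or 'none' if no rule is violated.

rule 4 at point 8

Zone of each point (C = within 1σ̂, B = 1σ̂–2σ̂, A = 2σ̂–3σ̂, * = beyond 3σ̂; sign = side of CL): 1:+C, 2:+C, 3:+B, 4:+C, 5:+C, 6:+B, 7:+C, 8:+C, 9:-C, 10:-C, 11:-C, 12:+C
Rule 4 (eight consecutive points on the same side of the centre line) is satisfied at point 8.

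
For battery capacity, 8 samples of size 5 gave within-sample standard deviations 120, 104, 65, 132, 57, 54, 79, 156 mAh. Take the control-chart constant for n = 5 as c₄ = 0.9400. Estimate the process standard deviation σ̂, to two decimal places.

s̄ = (120 + 104 + 65 + 132 + 57 + 54 + 79 + 156) / 8 = 95.8750
σ̂ = s̄ / c₄ = 95.8750 / 0.9400 = 101.9947

101.99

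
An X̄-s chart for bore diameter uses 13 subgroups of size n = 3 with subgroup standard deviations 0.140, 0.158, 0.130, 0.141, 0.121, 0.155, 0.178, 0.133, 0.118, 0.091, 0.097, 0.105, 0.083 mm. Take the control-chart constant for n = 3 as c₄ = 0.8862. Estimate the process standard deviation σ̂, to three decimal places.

0.143

s̄ = (0.140 + 0.158 + 0.130 + 0.141 + 0.121 + 0.155 + 0.178 + 0.133 + 0.118 + 0.091 + 0.097 + 0.105 + 0.083) / 13 = 0.1269
σ̂ = s̄ / c₄ = 0.1269 / 0.8862 = 0.1432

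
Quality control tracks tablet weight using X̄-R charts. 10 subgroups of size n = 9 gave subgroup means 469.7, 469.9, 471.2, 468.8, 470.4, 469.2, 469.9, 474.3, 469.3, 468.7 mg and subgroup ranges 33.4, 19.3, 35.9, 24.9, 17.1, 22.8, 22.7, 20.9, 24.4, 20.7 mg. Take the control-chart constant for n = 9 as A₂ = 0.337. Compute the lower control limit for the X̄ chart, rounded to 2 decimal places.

461.98

X̄̄ = (469.7 + 469.9 + 471.2 + 468.8 + 470.4 + 469.2 + 469.9 + 474.3 + 469.3 + 468.7) / 10 = 4701.4000 / 10 = 470.1400
R̄ = (33.4 + 19.3 + 35.9 + 24.9 + 17.1 + 22.8 + 22.7 + 20.9 + 24.4 + 20.7) / 10 = 242.1000 / 10 = 24.2100
LCL = X̄̄ − A₂·R̄ = 470.1400 − 0.337 × 24.2100 = 461.9812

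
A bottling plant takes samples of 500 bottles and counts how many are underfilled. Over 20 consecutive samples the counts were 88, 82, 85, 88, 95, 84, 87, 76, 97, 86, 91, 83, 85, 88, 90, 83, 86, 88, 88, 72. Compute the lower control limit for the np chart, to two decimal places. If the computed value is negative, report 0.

60.77

p̄ = Σdᵢ / (k·n) = 1722 / (20 × 500) = 0.17220
LCL = np̄ − 3·√(np̄(1−p̄)) = 86.1000 − 3 × 8.4424 = 60.7729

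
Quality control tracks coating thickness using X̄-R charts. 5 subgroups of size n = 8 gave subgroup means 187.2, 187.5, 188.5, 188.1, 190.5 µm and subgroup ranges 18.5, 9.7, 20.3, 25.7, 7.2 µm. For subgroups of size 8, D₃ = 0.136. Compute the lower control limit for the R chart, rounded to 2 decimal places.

2.21

R̄ = (18.5 + 9.7 + 20.3 + 25.7 + 7.2) / 5 = 81.4000 / 5 = 16.2800
LCL_R = D₃·R̄ = 0.136 × 16.2800 = 2.2141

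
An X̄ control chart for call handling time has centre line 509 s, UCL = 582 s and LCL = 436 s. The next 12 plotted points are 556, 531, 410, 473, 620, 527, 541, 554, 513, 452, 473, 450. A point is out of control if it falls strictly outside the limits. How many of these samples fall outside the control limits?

2

Compare each point to [436, 582]: sample 3 = 410 < LCL; sample 5 = 620 > UCL.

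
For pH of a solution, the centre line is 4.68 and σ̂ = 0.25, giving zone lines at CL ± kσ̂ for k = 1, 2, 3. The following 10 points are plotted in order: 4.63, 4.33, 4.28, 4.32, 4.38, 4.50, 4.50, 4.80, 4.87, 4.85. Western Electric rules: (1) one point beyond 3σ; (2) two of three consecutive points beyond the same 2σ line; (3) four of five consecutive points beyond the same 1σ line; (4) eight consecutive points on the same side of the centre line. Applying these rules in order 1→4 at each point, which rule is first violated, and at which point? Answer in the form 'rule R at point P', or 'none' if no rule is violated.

Zone of each point (C = within 1σ̂, B = 1σ̂–2σ̂, A = 2σ̂–3σ̂, * = beyond 3σ̂; sign = side of CL): 1:-C, 2:-B, 3:-B, 4:-B, 5:-B, 6:-C, 7:-C, 8:+C, 9:+C, 10:+C
Rule 3 (four of five consecutive points beyond the same 1σ limit) is satisfied at point 5.

rule 3 at point 5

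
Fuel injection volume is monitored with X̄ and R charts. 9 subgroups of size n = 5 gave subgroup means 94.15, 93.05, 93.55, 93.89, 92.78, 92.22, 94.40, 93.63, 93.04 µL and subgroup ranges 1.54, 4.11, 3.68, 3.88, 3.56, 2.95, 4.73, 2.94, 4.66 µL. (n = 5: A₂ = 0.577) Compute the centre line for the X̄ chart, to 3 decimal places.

93.412

X̄̄ = (94.15 + 93.05 + 93.55 + 93.89 + 92.78 + 92.22 + 94.40 + 93.63 + 93.04) / 9 = 840.7100 / 9 = 93.4122
CL = X̄̄ = 93.4122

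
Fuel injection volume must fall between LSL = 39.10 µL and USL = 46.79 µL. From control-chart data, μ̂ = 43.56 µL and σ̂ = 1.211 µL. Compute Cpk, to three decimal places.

0.889

Cpu = (USL − μ̂) / (3σ̂) = (46.79 − 43.56) / (3 × 1.211) = 0.8891; Cpl = (μ̂ − LSL) / (3σ̂) = (43.56 − 39.10) / (3 × 1.211) = 1.2276; Cpk = min(Cpu, Cpl) = 0.8891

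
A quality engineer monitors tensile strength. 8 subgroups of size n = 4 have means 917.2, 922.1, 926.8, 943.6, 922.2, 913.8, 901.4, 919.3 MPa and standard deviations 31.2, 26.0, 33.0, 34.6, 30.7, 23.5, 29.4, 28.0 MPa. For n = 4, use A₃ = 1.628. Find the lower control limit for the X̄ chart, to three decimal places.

872.693

X̄̄ = (917.2 + 922.1 + 926.8 + 943.6 + 922.2 + 913.8 + 901.4 + 919.3) / 8 = 920.8000
s̄ = (31.2 + 26.0 + 33.0 + 34.6 + 30.7 + 23.5 + 29.4 + 28.0) / 8 = 29.5500
LCL = X̄̄ − A₃·s̄ = 920.8000 − 1.628 × 29.5500 = 872.6926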